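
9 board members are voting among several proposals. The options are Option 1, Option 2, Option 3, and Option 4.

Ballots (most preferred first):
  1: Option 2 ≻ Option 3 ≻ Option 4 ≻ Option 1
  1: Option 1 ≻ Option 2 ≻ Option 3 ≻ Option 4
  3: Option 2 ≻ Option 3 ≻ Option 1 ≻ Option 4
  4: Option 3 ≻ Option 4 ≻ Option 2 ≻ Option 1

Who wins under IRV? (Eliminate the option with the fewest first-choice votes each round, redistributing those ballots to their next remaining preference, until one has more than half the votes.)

Option 2

Round 1: Option 1 1, Option 2 4, Option 3 4, Option 4 0. Option 4 eliminated.
Round 2: Option 1 1, Option 2 4, Option 3 4. Option 1 eliminated.
Round 3: Option 2 5, Option 3 4. Option 2 has a majority (≥5).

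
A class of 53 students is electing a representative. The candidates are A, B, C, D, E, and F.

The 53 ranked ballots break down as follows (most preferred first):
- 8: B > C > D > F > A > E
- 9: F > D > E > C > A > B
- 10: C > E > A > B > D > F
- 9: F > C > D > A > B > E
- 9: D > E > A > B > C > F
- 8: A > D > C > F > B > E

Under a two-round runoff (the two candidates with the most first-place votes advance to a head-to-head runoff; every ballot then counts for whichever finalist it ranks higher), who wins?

Round 1 first-place votes: A 8, B 8, C 10, D 9, E 0, F 18. F and C advance.
Runoff: F is ranked above C on 18 ballots, C above F on 35.

C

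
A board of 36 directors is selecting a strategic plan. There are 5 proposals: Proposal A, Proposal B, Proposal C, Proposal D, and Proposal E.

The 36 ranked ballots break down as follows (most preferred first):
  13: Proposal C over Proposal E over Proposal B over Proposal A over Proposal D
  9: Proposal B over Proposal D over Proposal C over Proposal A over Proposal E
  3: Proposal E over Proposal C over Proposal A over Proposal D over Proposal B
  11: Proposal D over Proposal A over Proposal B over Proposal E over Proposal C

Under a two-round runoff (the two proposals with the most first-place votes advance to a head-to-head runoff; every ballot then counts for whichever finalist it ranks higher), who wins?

Round 1 first-place votes: Proposal A 0, Proposal B 9, Proposal C 13, Proposal D 11, Proposal E 3. Proposal C and Proposal D advance.
Runoff: Proposal C is ranked above Proposal D on 16 ballots, Proposal D above Proposal C on 20.

Proposal D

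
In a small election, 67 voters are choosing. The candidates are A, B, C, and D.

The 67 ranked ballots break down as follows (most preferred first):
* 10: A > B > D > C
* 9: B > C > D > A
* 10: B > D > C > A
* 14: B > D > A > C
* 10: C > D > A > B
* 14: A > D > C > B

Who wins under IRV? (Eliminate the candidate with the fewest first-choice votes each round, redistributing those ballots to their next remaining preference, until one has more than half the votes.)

A

Round 1: A 24, B 33, C 10, D 0. D eliminated.
Round 2: A 24, B 33, C 10. C eliminated.
Round 3: A 34, B 33. A has a majority (≥34).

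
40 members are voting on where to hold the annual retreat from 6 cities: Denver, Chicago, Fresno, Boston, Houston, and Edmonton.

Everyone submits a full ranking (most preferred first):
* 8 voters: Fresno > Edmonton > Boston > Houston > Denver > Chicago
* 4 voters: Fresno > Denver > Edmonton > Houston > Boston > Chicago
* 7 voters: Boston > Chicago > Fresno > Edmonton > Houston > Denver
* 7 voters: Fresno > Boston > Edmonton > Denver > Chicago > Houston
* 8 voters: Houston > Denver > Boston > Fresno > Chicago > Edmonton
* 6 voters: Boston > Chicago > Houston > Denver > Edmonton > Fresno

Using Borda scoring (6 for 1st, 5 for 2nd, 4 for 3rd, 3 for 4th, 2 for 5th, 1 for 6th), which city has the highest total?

Denver: 8×2 + 4×5 + 7×1 + 7×3 + 8×5 + 6×3 = 122
Chicago: 8×1 + 4×1 + 7×5 + 7×2 + 8×2 + 6×5 = 107
Fresno: 8×6 + 4×6 + 7×4 + 7×6 + 8×3 + 6×1 = 172
Boston: 8×4 + 4×2 + 7×6 + 7×5 + 8×4 + 6×6 = 185
Houston: 8×3 + 4×3 + 7×2 + 7×1 + 8×6 + 6×4 = 129
Edmonton: 8×5 + 4×4 + 7×3 + 7×4 + 8×1 + 6×2 = 125

Boston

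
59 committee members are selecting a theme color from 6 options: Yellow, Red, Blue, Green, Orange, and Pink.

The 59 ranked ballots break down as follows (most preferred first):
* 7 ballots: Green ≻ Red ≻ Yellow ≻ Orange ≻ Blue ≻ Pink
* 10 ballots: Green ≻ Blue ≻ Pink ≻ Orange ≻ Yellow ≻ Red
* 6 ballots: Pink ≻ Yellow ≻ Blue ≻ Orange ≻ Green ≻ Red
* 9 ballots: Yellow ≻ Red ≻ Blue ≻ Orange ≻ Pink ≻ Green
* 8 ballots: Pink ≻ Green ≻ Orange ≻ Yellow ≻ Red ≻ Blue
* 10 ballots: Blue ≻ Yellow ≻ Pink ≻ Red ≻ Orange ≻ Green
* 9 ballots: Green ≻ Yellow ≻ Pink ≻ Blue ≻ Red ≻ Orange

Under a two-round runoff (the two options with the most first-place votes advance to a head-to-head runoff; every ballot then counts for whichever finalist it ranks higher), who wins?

Pink

Round 1 first-place votes: Yellow 9, Red 0, Blue 10, Green 26, Orange 0, Pink 14. Green and Pink advance.
Runoff: Green is ranked above Pink on 26 ballots, Pink above Green on 33.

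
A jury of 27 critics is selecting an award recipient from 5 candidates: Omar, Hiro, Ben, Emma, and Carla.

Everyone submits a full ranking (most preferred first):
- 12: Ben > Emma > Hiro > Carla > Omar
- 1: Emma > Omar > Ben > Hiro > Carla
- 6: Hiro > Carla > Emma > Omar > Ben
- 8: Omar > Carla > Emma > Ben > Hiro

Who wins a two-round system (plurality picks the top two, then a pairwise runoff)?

Omar

Round 1 first-place votes: Omar 8, Hiro 6, Ben 12, Emma 1, Carla 0. Ben and Omar advance.
Runoff: Ben is ranked above Omar on 12 ballots, Omar above Ben on 15.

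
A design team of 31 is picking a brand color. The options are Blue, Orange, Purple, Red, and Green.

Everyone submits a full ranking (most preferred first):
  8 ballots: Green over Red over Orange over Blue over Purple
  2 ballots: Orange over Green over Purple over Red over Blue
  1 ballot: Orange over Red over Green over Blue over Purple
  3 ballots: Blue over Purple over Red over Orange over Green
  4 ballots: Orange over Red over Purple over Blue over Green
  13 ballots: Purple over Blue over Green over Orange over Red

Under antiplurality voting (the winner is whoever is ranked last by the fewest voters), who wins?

Orange

Last-place votes: Blue 2, Orange 0, Purple 9, Red 13, Green 7.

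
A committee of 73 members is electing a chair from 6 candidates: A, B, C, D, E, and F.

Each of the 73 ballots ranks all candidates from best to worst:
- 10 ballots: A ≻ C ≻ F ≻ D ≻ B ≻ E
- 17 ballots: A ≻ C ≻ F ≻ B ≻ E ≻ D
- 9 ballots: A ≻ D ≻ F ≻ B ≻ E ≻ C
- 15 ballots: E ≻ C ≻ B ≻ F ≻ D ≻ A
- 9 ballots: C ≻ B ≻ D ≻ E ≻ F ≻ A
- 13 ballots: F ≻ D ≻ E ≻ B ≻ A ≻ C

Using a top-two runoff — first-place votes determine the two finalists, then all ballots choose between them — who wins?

E

Round 1 first-place votes: A 36, B 0, C 9, D 0, E 15, F 13. A and E advance.
Runoff: A is ranked above E on 36 ballots, E above A on 37.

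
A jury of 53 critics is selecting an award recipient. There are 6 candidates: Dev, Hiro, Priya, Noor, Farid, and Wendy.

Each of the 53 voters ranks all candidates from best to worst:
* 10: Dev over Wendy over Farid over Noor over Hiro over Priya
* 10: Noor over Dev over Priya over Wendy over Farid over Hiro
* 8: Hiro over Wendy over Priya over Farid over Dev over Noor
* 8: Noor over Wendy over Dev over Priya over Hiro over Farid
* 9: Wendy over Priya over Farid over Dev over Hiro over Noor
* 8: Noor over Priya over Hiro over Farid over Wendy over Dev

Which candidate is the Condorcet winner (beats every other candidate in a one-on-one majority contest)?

Wendy

Wendy vs Dev: 33–20
Wendy vs Hiro: 37–16
Wendy vs Priya: 35–18
Wendy vs Noor: 27–26
Wendy vs Farid: 45–8
Wendy beats every other candidate.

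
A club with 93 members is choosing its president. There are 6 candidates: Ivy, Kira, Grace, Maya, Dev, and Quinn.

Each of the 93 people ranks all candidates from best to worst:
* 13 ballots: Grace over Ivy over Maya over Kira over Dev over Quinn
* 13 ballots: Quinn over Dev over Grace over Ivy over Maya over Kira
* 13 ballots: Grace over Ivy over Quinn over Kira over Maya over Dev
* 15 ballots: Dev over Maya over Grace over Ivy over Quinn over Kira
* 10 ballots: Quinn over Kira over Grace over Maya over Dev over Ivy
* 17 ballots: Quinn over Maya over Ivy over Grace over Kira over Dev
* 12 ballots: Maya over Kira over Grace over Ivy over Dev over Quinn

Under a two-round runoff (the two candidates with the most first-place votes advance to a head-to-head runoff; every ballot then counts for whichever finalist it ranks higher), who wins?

Round 1 first-place votes: Ivy 0, Kira 0, Grace 26, Maya 12, Dev 15, Quinn 40. Quinn and Grace advance.
Runoff: Quinn is ranked above Grace on 40 ballots, Grace above Quinn on 53.

Grace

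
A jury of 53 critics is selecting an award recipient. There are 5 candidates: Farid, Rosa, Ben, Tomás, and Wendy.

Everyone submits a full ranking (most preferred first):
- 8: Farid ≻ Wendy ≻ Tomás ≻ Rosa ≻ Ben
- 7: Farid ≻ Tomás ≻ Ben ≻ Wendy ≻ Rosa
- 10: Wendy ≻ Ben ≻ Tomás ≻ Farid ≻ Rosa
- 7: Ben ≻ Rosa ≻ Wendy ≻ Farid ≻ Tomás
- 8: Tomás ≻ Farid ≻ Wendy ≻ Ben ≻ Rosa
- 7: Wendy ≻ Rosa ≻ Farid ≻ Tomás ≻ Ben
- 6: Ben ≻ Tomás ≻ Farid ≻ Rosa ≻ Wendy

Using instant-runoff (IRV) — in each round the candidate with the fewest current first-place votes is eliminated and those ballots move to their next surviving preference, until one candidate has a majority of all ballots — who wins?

Round 1: Farid 15, Rosa 0, Ben 13, Tomás 8, Wendy 17. Rosa eliminated.
Round 2: Farid 15, Ben 13, Tomás 8, Wendy 17. Tomás eliminated.
Round 3: Farid 23, Ben 13, Wendy 17. Ben eliminated.
Round 4: Farid 29, Wendy 24. Farid has a majority (≥27).

Farid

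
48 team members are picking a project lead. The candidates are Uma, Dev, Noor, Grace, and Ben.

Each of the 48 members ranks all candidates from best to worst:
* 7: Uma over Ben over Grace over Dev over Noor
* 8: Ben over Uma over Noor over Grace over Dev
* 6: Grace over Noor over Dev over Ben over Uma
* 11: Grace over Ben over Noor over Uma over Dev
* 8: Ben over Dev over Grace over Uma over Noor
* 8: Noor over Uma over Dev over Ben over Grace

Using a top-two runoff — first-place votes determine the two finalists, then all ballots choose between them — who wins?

Round 1 first-place votes: Uma 7, Dev 0, Noor 8, Grace 17, Ben 16. Grace and Ben advance.
Runoff: Grace is ranked above Ben on 17 ballots, Ben above Grace on 31.

Ben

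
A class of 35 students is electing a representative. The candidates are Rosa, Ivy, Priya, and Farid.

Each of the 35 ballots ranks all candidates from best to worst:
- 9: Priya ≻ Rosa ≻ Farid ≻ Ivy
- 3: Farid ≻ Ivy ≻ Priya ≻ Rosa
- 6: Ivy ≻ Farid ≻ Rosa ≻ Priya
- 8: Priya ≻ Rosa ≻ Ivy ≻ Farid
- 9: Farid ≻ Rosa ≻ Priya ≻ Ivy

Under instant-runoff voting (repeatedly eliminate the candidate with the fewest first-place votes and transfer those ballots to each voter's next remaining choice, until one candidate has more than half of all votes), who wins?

Farid

Round 1: Rosa 0, Ivy 6, Priya 17, Farid 12. Rosa eliminated.
Round 2: Ivy 6, Priya 17, Farid 12. Ivy eliminated.
Round 3: Priya 17, Farid 18. Farid has a majority (≥18).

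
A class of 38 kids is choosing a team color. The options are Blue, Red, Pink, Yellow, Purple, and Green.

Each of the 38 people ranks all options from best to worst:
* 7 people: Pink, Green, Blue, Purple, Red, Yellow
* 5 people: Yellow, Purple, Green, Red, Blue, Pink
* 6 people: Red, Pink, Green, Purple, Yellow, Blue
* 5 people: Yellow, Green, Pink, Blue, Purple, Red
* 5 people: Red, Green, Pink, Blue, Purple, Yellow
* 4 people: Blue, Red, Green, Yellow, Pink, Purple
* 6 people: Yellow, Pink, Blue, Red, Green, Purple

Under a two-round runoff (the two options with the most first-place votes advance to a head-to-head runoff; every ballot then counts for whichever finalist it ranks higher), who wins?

Round 1 first-place votes: Blue 4, Red 11, Pink 7, Yellow 16, Purple 0, Green 0. Yellow and Red advance.
Runoff: Yellow is ranked above Red on 16 ballots, Red above Yellow on 22.

Red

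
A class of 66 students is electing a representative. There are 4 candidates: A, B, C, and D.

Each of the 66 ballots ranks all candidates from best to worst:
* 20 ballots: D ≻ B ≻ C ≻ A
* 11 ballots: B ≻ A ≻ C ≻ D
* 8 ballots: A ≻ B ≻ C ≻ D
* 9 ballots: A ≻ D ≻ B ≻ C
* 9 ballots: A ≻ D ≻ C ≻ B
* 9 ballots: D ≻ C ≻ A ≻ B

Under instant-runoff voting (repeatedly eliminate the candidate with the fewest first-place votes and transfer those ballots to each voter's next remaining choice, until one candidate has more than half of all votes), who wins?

Round 1: A 26, B 11, C 0, D 29. C eliminated.
Round 2: A 26, B 11, D 29. B eliminated.
Round 3: A 37, D 29. A has a majority (≥34).

A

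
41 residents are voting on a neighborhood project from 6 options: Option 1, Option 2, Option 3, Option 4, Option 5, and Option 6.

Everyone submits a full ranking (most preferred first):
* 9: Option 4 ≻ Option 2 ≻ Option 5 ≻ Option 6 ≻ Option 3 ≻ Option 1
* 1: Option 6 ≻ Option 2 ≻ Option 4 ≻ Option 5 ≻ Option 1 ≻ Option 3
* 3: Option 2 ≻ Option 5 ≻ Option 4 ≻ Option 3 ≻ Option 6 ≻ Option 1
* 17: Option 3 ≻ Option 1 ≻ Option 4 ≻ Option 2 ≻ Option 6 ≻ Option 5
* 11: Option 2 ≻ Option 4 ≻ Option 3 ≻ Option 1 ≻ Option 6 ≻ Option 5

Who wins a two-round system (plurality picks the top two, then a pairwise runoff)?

Option 2

Round 1 first-place votes: Option 1 0, Option 2 14, Option 3 17, Option 4 9, Option 5 0, Option 6 1. Option 3 and Option 2 advance.
Runoff: Option 3 is ranked above Option 2 on 17 ballots, Option 2 above Option 3 on 24.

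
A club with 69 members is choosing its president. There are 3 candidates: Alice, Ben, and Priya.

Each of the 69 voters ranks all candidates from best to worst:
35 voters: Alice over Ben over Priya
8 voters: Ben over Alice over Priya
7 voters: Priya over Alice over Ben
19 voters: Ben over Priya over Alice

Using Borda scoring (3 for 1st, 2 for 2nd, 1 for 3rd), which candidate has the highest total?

Ben

Alice: 35×3 + 8×2 + 7×2 + 19×1 = 154
Ben: 35×2 + 8×3 + 7×1 + 19×3 = 158
Priya: 35×1 + 8×1 + 7×3 + 19×2 = 102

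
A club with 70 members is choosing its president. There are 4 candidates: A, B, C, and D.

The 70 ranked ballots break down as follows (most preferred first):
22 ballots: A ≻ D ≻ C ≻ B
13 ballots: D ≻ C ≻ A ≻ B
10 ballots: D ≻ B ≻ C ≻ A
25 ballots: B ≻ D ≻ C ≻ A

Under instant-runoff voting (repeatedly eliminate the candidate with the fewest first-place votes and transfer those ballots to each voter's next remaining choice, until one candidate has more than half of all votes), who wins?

Round 1: A 22, B 25, C 0, D 23. C eliminated.
Round 2: A 22, B 25, D 23. A eliminated.
Round 3: B 25, D 45. D has a majority (≥36).

D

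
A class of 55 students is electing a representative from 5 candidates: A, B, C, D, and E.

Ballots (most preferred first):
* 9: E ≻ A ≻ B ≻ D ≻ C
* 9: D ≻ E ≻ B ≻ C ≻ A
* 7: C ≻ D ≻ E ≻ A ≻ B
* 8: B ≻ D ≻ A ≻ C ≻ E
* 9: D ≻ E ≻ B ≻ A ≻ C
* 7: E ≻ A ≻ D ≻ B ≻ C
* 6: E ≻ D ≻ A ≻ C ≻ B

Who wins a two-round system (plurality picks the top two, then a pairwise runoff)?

D

Round 1 first-place votes: A 0, B 8, C 7, D 18, E 22. E and D advance.
Runoff: E is ranked above D on 22 ballots, D above E on 33.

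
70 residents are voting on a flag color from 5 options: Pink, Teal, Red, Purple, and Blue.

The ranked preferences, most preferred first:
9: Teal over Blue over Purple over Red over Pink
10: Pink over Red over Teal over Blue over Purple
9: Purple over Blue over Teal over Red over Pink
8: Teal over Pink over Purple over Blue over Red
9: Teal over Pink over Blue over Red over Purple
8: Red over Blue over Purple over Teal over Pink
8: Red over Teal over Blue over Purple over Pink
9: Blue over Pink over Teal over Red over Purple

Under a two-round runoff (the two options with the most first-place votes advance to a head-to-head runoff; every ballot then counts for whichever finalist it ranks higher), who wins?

Teal

Round 1 first-place votes: Pink 10, Teal 26, Red 16, Purple 9, Blue 9. Teal and Red advance.
Runoff: Teal is ranked above Red on 44 ballots, Red above Teal on 26.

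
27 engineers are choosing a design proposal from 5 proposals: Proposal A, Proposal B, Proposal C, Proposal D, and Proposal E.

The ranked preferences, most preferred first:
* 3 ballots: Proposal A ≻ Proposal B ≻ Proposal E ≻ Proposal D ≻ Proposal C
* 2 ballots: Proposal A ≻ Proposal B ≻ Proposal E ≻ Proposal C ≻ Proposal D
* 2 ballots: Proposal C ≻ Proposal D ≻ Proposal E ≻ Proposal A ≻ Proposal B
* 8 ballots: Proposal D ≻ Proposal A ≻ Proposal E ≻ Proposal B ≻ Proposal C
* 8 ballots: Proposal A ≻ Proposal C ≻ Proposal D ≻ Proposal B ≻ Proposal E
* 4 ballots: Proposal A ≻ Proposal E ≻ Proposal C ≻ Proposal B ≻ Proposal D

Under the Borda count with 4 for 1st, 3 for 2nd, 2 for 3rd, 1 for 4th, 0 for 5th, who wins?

Proposal A

Proposal A: 3×4 + 2×4 + 2×1 + 8×3 + 8×4 + 4×4 = 94
Proposal B: 3×3 + 2×3 + 2×0 + 8×1 + 8×1 + 4×1 = 35
Proposal C: 3×0 + 2×1 + 2×4 + 8×0 + 8×3 + 4×2 = 42
Proposal D: 3×1 + 2×0 + 2×3 + 8×4 + 8×2 + 4×0 = 57
Proposal E: 3×2 + 2×2 + 2×2 + 8×2 + 8×0 + 4×3 = 42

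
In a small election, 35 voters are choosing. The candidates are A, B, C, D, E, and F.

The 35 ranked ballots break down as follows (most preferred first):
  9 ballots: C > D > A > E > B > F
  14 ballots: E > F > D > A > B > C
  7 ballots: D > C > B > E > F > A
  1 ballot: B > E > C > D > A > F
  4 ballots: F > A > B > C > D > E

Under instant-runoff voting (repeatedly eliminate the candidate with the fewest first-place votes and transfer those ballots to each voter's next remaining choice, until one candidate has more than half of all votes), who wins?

Round 1: A 0, B 1, C 9, D 7, E 14, F 4. A eliminated.
Round 2: B 1, C 9, D 7, E 14, F 4. B eliminated.
Round 3: C 9, D 7, E 15, F 4. F eliminated.
Round 4: C 13, D 7, E 15. D eliminated.
Round 5: C 20, E 15. C has a majority (≥18).

C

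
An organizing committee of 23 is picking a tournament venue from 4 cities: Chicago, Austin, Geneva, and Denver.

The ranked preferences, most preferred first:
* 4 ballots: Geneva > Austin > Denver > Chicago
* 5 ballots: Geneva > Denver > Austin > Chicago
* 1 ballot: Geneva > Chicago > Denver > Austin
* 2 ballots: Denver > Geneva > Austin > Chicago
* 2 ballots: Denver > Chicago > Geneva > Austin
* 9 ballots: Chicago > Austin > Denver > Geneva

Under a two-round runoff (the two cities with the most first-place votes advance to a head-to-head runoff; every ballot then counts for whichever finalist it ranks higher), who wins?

Round 1 first-place votes: Chicago 9, Austin 0, Geneva 10, Denver 4. Geneva and Chicago advance.
Runoff: Geneva is ranked above Chicago on 12 ballots, Chicago above Geneva on 11.

Geneva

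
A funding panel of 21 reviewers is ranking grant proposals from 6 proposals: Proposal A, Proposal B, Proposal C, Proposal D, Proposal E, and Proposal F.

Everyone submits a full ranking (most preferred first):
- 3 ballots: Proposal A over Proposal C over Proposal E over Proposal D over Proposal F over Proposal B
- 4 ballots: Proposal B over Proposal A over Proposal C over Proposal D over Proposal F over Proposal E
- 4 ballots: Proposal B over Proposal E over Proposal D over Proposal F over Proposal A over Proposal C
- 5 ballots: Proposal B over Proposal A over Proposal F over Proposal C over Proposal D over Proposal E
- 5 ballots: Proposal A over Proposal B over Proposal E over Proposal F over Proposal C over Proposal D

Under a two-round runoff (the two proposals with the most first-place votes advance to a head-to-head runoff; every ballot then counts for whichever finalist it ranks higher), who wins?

Proposal B

Round 1 first-place votes: Proposal A 8, Proposal B 13, Proposal C 0, Proposal D 0, Proposal E 0, Proposal F 0. Proposal B and Proposal A advance.
Runoff: Proposal B is ranked above Proposal A on 13 ballots, Proposal A above Proposal B on 8.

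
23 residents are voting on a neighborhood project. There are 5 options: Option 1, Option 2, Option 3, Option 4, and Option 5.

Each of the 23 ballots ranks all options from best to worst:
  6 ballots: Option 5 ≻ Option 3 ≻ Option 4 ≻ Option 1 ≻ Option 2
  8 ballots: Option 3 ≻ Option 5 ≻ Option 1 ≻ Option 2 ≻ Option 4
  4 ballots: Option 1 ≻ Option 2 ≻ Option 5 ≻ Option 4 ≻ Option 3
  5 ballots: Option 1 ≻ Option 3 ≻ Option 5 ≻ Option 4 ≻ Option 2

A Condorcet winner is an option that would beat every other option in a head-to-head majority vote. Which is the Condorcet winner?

Option 3

Option 3 vs Option 1: 14–9
Option 3 vs Option 2: 19–4
Option 3 vs Option 4: 19–4
Option 3 vs Option 5: 13–10
Option 3 beats every other option.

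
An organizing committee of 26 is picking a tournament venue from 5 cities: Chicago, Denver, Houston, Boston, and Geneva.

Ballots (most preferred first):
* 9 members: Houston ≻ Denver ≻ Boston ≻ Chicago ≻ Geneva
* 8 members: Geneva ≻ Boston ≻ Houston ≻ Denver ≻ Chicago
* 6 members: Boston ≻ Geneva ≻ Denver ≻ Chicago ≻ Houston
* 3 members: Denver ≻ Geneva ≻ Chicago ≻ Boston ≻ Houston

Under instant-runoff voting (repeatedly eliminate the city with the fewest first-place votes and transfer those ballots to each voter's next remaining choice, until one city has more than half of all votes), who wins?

Round 1: Chicago 0, Denver 3, Houston 9, Boston 6, Geneva 8. Chicago eliminated.
Round 2: Denver 3, Houston 9, Boston 6, Geneva 8. Denver eliminated.
Round 3: Houston 9, Boston 6, Geneva 11. Boston eliminated.
Round 4: Houston 9, Geneva 17. Geneva has a majority (≥14).

Geneva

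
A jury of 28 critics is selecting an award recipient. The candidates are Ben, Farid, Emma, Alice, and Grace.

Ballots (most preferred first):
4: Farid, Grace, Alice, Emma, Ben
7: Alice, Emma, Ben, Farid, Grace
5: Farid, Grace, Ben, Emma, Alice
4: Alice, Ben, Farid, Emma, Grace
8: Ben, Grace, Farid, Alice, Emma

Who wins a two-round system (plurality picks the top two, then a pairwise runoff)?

Round 1 first-place votes: Ben 8, Farid 9, Emma 0, Alice 11, Grace 0. Alice and Farid advance.
Runoff: Alice is ranked above Farid on 11 ballots, Farid above Alice on 17.

Farid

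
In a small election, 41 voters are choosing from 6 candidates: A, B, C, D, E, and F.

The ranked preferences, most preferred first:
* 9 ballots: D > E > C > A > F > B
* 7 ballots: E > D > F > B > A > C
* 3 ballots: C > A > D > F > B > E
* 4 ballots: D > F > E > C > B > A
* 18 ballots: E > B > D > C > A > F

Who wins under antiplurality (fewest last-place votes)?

D

Last-place votes: A 4, B 9, C 7, D 0, E 3, F 18.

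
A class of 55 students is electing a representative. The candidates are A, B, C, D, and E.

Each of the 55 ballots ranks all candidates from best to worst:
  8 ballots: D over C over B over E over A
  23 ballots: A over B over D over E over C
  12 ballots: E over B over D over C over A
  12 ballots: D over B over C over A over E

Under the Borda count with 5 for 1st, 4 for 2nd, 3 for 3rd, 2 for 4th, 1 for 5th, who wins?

A: 8×1 + 23×5 + 12×1 + 12×2 = 159
B: 8×3 + 23×4 + 12×4 + 12×4 = 212
C: 8×4 + 23×1 + 12×2 + 12×3 = 115
D: 8×5 + 23×3 + 12×3 + 12×5 = 205
E: 8×2 + 23×2 + 12×5 + 12×1 = 134

B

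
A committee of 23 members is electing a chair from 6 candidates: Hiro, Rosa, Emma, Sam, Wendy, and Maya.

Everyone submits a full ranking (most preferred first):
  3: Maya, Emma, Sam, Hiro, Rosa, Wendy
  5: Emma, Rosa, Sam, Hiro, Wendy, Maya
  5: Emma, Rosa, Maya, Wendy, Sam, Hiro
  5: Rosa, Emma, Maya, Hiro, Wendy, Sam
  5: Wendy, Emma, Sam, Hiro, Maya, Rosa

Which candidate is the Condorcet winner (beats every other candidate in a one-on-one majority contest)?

Emma

Emma vs Hiro: 23–0
Emma vs Rosa: 18–5
Emma vs Sam: 23–0
Emma vs Wendy: 18–5
Emma vs Maya: 20–3
Emma beats every other candidate.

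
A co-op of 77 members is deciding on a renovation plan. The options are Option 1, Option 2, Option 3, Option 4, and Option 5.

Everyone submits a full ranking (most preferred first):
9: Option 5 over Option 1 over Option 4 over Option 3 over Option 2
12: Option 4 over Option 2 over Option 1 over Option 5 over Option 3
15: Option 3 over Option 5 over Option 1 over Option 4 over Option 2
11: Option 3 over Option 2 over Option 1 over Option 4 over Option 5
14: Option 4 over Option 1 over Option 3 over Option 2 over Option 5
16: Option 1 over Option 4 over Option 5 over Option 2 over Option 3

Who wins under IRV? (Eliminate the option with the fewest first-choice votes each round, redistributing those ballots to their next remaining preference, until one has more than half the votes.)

Option 4

Round 1: Option 1 16, Option 2 0, Option 3 26, Option 4 26, Option 5 9. Option 2 eliminated.
Round 2: Option 1 16, Option 3 26, Option 4 26, Option 5 9. Option 5 eliminated.
Round 3: Option 1 25, Option 3 26, Option 4 26. Option 1 eliminated.
Round 4: Option 3 26, Option 4 51. Option 4 has a majority (≥39).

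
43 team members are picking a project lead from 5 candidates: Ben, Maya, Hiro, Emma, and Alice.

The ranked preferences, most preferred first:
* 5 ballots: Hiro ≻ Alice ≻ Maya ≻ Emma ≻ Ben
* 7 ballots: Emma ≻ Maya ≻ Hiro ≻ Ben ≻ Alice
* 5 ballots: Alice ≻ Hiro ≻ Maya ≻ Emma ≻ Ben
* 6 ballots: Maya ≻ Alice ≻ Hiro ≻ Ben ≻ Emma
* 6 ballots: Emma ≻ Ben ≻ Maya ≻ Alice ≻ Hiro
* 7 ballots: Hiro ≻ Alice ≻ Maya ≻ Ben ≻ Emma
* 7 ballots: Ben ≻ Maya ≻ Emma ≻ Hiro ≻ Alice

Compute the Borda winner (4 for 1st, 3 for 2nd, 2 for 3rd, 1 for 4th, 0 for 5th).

Maya

Ben: 5×0 + 7×1 + 5×0 + 6×1 + 6×3 + 7×1 + 7×4 = 66
Maya: 5×2 + 7×3 + 5×2 + 6×4 + 6×2 + 7×2 + 7×3 = 112
Hiro: 5×4 + 7×2 + 5×3 + 6×2 + 6×0 + 7×4 + 7×1 = 96
Emma: 5×1 + 7×4 + 5×1 + 6×0 + 6×4 + 7×0 + 7×2 = 76
Alice: 5×3 + 7×0 + 5×4 + 6×3 + 6×1 + 7×3 + 7×0 = 80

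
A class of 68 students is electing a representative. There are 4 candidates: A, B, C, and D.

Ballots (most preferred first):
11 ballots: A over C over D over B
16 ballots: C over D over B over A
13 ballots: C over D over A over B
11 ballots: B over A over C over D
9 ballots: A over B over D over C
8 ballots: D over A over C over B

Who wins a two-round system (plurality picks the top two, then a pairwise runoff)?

Round 1 first-place votes: A 20, B 11, C 29, D 8. C and A advance.
Runoff: C is ranked above A on 29 ballots, A above C on 39.

A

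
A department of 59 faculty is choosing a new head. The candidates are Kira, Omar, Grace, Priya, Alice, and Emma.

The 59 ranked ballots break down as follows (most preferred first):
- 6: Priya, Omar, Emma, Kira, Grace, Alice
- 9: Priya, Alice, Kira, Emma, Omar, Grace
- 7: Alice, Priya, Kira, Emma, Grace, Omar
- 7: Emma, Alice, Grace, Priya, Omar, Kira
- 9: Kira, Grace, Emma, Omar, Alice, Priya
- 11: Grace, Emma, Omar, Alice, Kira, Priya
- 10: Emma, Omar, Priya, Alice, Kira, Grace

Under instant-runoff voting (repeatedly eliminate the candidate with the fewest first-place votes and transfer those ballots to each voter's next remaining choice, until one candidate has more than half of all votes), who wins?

Priya

Round 1: Kira 9, Omar 0, Grace 11, Priya 15, Alice 7, Emma 17. Omar eliminated.
Round 2: Kira 9, Grace 11, Priya 15, Alice 7, Emma 17. Alice eliminated.
Round 3: Kira 9, Grace 11, Priya 22, Emma 17. Kira eliminated.
Round 4: Grace 20, Priya 22, Emma 17. Emma eliminated.
Round 5: Grace 27, Priya 32. Priya has a majority (≥30).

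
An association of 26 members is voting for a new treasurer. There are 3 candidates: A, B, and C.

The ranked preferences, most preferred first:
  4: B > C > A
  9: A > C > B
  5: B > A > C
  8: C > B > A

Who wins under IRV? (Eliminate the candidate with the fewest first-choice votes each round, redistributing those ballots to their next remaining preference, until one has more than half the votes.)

B

Round 1: A 9, B 9, C 8. C eliminated.
Round 2: A 9, B 17. B has a majority (≥14).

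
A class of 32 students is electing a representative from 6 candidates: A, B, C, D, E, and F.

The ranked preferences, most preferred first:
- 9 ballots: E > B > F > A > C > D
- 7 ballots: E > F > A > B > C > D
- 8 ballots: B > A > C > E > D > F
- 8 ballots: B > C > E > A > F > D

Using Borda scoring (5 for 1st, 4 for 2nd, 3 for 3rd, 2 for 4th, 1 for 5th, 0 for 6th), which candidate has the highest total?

B

A: 9×2 + 7×3 + 8×4 + 8×2 = 87
B: 9×4 + 7×2 + 8×5 + 8×5 = 130
C: 9×1 + 7×1 + 8×3 + 8×4 = 72
D: 9×0 + 7×0 + 8×1 + 8×0 = 8
E: 9×5 + 7×5 + 8×2 + 8×3 = 120
F: 9×3 + 7×4 + 8×0 + 8×1 = 63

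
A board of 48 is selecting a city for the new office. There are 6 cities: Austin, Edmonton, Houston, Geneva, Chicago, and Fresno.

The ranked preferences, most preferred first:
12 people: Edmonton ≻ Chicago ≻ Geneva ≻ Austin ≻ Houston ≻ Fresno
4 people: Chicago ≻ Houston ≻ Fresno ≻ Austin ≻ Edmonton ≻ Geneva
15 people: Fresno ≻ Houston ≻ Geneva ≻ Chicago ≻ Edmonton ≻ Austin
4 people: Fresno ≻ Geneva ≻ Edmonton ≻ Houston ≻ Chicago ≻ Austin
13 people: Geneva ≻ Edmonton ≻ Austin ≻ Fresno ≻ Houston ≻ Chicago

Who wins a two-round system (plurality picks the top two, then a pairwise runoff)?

Round 1 first-place votes: Austin 0, Edmonton 12, Houston 0, Geneva 13, Chicago 4, Fresno 19. Fresno and Geneva advance.
Runoff: Fresno is ranked above Geneva on 23 ballots, Geneva above Fresno on 25.

Geneva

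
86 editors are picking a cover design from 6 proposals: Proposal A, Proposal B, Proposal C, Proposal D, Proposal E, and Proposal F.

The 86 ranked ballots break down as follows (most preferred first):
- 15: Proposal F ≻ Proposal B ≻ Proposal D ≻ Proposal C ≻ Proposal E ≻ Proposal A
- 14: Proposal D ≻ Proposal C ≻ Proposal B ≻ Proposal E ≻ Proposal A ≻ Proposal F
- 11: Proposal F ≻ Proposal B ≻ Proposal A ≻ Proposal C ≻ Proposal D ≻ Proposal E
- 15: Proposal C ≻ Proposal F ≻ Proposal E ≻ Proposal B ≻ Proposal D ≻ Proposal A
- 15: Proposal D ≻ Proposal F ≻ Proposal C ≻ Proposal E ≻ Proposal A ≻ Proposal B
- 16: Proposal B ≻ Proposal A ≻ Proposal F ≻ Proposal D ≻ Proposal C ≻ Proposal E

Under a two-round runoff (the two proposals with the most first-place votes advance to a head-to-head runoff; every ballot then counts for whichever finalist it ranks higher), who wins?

Proposal F

Round 1 first-place votes: Proposal A 0, Proposal B 16, Proposal C 15, Proposal D 29, Proposal E 0, Proposal F 26. Proposal D and Proposal F advance.
Runoff: Proposal D is ranked above Proposal F on 29 ballots, Proposal F above Proposal D on 57.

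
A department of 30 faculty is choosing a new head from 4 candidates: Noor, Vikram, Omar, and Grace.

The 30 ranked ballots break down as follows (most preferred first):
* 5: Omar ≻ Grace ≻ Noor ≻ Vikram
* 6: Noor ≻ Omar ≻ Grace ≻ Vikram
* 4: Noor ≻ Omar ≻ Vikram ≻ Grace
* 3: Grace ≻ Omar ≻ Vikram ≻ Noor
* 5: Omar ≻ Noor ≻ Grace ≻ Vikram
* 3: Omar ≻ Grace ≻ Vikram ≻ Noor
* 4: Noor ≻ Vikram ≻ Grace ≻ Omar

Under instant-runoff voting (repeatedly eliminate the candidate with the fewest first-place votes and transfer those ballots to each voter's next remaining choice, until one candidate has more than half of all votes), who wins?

Omar

Round 1: Noor 14, Vikram 0, Omar 13, Grace 3. Vikram eliminated.
Round 2: Noor 14, Omar 13, Grace 3. Grace eliminated.
Round 3: Noor 14, Omar 16. Omar has a majority (≥16).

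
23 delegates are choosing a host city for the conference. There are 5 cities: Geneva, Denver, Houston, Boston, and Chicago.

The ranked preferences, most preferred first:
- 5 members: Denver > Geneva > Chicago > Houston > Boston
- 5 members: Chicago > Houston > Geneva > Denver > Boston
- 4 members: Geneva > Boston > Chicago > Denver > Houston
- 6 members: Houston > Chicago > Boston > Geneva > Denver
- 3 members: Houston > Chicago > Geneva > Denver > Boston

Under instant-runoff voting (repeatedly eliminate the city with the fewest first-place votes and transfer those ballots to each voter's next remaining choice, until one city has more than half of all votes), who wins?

Round 1: Geneva 4, Denver 5, Houston 9, Boston 0, Chicago 5. Boston eliminated.
Round 2: Geneva 4, Denver 5, Houston 9, Chicago 5. Geneva eliminated.
Round 3: Denver 5, Houston 9, Chicago 9. Denver eliminated.
Round 4: Houston 9, Chicago 14. Chicago has a majority (≥12).

Chicago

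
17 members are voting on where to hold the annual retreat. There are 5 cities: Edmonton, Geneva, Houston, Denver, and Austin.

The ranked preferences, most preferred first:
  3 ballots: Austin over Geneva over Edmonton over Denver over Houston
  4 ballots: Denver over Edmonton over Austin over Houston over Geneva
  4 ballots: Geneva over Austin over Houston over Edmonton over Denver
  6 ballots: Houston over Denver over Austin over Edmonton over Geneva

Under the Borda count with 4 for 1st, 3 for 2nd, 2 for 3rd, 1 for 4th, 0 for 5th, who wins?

Edmonton: 3×2 + 4×3 + 4×1 + 6×1 = 28
Geneva: 3×3 + 4×0 + 4×4 + 6×0 = 25
Houston: 3×0 + 4×1 + 4×2 + 6×4 = 36
Denver: 3×1 + 4×4 + 4×0 + 6×3 = 37
Austin: 3×4 + 4×2 + 4×3 + 6×2 = 44

Austin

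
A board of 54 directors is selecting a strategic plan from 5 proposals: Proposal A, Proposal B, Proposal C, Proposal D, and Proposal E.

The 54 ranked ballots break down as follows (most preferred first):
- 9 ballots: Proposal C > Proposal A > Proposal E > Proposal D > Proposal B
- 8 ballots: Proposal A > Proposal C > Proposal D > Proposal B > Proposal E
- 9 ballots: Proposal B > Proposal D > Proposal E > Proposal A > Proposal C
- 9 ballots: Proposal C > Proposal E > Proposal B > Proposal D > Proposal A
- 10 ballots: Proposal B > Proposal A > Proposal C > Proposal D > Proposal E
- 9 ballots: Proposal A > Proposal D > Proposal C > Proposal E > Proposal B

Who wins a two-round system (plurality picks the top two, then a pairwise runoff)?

Round 1 first-place votes: Proposal A 17, Proposal B 19, Proposal C 18, Proposal D 0, Proposal E 0. Proposal B and Proposal C advance.
Runoff: Proposal B is ranked above Proposal C on 19 ballots, Proposal C above Proposal B on 35.

Proposal C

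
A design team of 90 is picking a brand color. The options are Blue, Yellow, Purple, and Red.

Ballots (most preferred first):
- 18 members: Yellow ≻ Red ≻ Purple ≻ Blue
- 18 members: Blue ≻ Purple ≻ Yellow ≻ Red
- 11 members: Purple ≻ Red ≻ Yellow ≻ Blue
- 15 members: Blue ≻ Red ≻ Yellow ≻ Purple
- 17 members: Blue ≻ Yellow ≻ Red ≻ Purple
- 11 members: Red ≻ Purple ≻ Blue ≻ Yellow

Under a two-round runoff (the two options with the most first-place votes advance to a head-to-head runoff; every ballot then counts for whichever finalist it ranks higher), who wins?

Blue

Round 1 first-place votes: Blue 50, Yellow 18, Purple 11, Red 11. Blue and Yellow advance.
Runoff: Blue is ranked above Yellow on 61 ballots, Yellow above Blue on 29.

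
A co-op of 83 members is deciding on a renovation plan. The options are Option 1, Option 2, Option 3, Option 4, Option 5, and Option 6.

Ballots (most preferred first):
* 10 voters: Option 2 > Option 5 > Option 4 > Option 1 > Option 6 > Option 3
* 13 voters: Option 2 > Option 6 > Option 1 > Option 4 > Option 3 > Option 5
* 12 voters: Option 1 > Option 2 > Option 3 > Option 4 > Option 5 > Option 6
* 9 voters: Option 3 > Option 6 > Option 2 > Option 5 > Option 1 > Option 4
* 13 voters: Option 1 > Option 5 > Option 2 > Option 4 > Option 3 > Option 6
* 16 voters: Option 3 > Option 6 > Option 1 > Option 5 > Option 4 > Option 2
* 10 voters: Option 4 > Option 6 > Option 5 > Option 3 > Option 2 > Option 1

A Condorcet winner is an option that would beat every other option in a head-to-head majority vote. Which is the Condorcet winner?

Option 2 vs Option 1: 42–41
Option 2 vs Option 3: 48–35
Option 2 vs Option 4: 57–26
Option 2 vs Option 5: 44–39
Option 2 vs Option 6: 48–35
Option 2 beats every other option.

Option 2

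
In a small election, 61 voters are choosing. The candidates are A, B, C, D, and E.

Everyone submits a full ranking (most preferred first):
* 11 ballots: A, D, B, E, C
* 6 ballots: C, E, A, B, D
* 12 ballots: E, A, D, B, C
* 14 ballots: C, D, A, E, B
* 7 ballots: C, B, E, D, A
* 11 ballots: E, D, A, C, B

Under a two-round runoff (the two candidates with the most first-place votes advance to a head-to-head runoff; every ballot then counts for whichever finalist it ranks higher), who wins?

E

Round 1 first-place votes: A 11, B 0, C 27, D 0, E 23. C and E advance.
Runoff: C is ranked above E on 27 ballots, E above C on 34.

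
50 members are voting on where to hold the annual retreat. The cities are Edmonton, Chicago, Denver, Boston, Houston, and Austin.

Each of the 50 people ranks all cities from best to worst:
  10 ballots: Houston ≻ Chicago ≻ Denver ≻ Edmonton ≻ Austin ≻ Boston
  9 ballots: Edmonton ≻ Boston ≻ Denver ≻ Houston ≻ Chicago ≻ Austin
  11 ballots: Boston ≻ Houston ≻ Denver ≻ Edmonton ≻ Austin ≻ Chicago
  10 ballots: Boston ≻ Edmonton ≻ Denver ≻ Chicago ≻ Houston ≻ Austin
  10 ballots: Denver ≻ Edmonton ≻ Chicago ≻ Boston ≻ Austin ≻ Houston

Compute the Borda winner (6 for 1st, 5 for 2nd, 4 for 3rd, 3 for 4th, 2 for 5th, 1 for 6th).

Denver

Edmonton: 10×3 + 9×6 + 11×3 + 10×5 + 10×5 = 217
Chicago: 10×5 + 9×2 + 11×1 + 10×3 + 10×4 = 149
Denver: 10×4 + 9×4 + 11×4 + 10×4 + 10×6 = 220
Boston: 10×1 + 9×5 + 11×6 + 10×6 + 10×3 = 211
Houston: 10×6 + 9×3 + 11×5 + 10×2 + 10×1 = 172
Austin: 10×2 + 9×1 + 11×2 + 10×1 + 10×2 = 81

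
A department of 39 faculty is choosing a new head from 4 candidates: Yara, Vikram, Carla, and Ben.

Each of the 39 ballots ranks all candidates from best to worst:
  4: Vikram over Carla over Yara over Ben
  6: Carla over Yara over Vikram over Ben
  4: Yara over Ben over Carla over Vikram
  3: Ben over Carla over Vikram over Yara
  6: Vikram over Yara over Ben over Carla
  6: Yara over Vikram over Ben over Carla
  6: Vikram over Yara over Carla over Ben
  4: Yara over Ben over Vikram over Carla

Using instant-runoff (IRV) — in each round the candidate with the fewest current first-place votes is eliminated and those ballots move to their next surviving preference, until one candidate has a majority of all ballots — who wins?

Yara

Round 1: Yara 14, Vikram 16, Carla 6, Ben 3. Ben eliminated.
Round 2: Yara 14, Vikram 16, Carla 9. Carla eliminated.
Round 3: Yara 20, Vikram 19. Yara has a majority (≥20).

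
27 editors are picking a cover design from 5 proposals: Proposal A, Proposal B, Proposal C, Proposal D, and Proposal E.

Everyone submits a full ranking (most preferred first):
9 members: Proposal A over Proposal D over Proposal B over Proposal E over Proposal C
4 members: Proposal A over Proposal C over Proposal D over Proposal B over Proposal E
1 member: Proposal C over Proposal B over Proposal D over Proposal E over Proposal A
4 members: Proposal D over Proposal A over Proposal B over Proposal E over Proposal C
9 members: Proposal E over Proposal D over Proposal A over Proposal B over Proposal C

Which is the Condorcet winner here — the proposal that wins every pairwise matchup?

Proposal D vs Proposal A: 14–13
Proposal D vs Proposal B: 26–1
Proposal D vs Proposal C: 22–5
Proposal D vs Proposal E: 18–9
Proposal D beats every other proposal.

Proposal D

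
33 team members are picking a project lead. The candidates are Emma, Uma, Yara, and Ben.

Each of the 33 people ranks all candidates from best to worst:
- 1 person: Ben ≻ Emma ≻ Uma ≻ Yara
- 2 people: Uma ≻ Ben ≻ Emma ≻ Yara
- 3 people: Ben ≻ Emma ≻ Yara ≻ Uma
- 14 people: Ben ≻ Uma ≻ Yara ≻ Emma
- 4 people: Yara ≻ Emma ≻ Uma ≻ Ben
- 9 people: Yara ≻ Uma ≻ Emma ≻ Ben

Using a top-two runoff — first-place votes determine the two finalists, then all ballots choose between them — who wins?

Ben

Round 1 first-place votes: Emma 0, Uma 2, Yara 13, Ben 18. Ben and Yara advance.
Runoff: Ben is ranked above Yara on 20 ballots, Yara above Ben on 13.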